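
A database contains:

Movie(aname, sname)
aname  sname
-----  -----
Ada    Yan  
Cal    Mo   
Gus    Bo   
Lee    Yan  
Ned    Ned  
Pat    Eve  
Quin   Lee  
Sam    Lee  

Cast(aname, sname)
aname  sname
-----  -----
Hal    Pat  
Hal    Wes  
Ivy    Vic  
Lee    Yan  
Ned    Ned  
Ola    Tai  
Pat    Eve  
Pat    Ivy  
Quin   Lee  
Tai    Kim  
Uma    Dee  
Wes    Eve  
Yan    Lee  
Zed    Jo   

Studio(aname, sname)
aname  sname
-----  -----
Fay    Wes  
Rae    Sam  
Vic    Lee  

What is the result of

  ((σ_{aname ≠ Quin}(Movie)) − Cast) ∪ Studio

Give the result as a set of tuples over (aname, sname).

Filtering on aname ≠ Quin leaves {(Ada, Yan), (Cal, Mo), (Gus, Bo), (Lee, Yan), (Ned, Ned), (Pat, Eve), (Sam, Lee)}.
Set difference of the two operands is {(Ada, Yan), (Cal, Mo), (Gus, Bo), (Sam, Lee)}.
Set union of the two operands is {(Ada, Yan), (Cal, Mo), (Fay, Wes), (Gus, Bo), (Rae, Sam), (Sam, Lee), (Vic, Lee)}.

{(Ada, Yan), (Cal, Mo), (Fay, Wes), (Gus, Bo), (Rae, Sam), (Sam, Lee), (Vic, Lee)}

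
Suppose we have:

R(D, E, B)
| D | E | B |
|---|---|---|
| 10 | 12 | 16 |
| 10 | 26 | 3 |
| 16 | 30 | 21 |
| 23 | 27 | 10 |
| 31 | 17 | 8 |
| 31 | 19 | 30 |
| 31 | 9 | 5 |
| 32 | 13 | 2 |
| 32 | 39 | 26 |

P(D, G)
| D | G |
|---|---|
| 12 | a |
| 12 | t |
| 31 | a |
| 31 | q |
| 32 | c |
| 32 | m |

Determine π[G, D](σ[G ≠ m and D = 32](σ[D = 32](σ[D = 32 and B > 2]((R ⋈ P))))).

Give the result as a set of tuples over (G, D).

{(c, 32)}

Natural join on D: {(31, 17, 8, a), (31, 17, 8, q), (31, 19, 30, a), (31, 19, 30, q), (31, 9, 5, a), (31, 9, 5, q), (32, 13, 2, c), (32, 13, 2, m), (32, 39, 26, c), (32, 39, 26, m)}
Apply σ_{D = 32 and B > 2}; surviving tuples: {(32, 39, 26, c), (32, 39, 26, m)}
Apply σ_{D = 32}; surviving tuples: {(32, 39, 26, c), (32, 39, 26, m)}
Apply σ_{G ≠ m and D = 32}; surviving tuples: {(32, 39, 26, c)}
π_{G, D} gives {(c, 32)}.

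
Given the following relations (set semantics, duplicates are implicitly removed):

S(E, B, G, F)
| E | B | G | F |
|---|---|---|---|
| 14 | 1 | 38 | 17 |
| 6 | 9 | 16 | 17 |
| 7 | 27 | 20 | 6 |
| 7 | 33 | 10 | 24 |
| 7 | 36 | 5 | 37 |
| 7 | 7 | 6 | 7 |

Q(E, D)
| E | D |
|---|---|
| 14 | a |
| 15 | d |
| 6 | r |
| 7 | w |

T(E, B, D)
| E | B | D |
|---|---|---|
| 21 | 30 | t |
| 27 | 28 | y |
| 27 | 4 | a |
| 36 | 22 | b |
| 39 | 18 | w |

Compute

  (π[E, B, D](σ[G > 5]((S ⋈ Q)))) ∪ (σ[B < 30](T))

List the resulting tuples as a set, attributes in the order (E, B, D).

{(14, 1, a), (27, 28, y), (27, 4, a), (36, 22, b), (39, 18, w), (6, 9, r), (7, 27, w), (7, 33, w), (7, 7, w)}

Natural join on E: {(14, 1, 38, 17, a), (6, 9, 16, 17, r), (7, 27, 20, 6, w), (7, 33, 10, 24, w), (7, 36, 5, 37, w), (7, 7, 6, 7, w)}
σ[G > 5]: keep tuples satisfying G > 5 → {(14, 1, 38, 17, a), (6, 9, 16, 17, r), (7, 27, 20, 6, w), (7, 33, 10, 24, w), (7, 7, 6, 7, w)}
π[E, B, D]: project onto (E, B, D) → {(14, 1, a), (6, 9, r), (7, 27, w), (7, 33, w), (7, 7, w)}
σ[B < 30]: keep tuples satisfying B < 30 → {(27, 28, y), (27, 4, a), (36, 22, b), (39, 18, w)}
Set union of the two operands is {(14, 1, a), (27, 28, y), (27, 4, a), (36, 22, b), (39, 18, w), (6, 9, r), (7, 27, w), (7, 33, w), (7, 7, w)}.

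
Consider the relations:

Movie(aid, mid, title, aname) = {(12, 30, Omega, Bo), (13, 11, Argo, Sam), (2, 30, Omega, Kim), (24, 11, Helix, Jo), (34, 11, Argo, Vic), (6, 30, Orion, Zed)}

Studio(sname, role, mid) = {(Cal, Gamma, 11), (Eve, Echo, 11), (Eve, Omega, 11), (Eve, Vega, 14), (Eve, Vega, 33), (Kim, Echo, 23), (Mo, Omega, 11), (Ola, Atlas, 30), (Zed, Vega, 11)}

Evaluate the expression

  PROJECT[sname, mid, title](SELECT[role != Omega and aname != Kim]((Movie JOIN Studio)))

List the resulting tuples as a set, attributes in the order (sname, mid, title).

Natural join on mid: {(12, 30, Omega, Bo, Ola, Atlas), (13, 11, Argo, Sam, Cal, Gamma), (13, 11, Argo, Sam, Eve, Echo), (13, 11, Argo, Sam, Eve, Omega), (13, 11, Argo, Sam, Mo, Omega), (13, 11, Argo, Sam, Zed, Vega), (2, 30, Omega, Kim, Ola, Atlas), (24, 11, Helix, Jo, Cal, Gamma), (24, 11, Helix, Jo, Eve, Echo), (24, 11, Helix, Jo, Eve, Omega), (24, 11, Helix, Jo, Mo, Omega), (24, 11, Helix, Jo, Zed, Vega), (34, 11, Argo, Vic, Cal, Gamma), (34, 11, Argo, Vic, Eve, Echo), (34, 11, Argo, Vic, Eve, Omega), (34, 11, Argo, Vic, Mo, Omega), (34, 11, Argo, Vic, Zed, Vega), (6, 30, Orion, Zed, Ola, Atlas)}
Apply σ_{role != Omega and aname != Kim}; surviving tuples: {(12, 30, Omega, Bo, Ola, Atlas), (13, 11, Argo, Sam, Cal, Gamma), (13, 11, Argo, Sam, Eve, Echo), (13, 11, Argo, Sam, Zed, Vega), (24, 11, Helix, Jo, Cal, Gamma), (24, 11, Helix, Jo, Eve, Echo), (24, 11, Helix, Jo, Zed, Vega), (34, 11, Argo, Vic, Cal, Gamma), (34, 11, Argo, Vic, Eve, Echo), (34, 11, Argo, Vic, Zed, Vega), (6, 30, Orion, Zed, Ola, Atlas)}
Keep only column(s) sname, mid, title (3 duplicate(s) eliminated): {(Cal, 11, Argo), (Cal, 11, Helix), (Eve, 11, Argo), (Eve, 11, Helix), (Ola, 30, Omega), (Ola, 30, Orion), (Zed, 11, Argo), (Zed, 11, Helix)}

{(Cal, 11, Argo), (Cal, 11, Helix), (Eve, 11, Argo), (Eve, 11, Helix), (Ola, 30, Omega), (Ola, 30, Orion), (Zed, 11, Argo), (Zed, 11, Helix)}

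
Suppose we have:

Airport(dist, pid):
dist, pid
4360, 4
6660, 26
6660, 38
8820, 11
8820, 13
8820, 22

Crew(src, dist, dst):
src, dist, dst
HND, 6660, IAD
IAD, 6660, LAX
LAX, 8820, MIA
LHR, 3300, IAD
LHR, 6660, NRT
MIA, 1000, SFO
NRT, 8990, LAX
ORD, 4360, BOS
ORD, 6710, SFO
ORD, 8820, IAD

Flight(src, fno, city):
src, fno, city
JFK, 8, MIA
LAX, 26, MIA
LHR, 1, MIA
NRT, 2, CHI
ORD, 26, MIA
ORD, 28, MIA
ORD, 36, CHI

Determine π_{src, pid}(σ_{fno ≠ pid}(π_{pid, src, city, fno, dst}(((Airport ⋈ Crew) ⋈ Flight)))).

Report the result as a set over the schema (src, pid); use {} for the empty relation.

{(LAX, 11), (LAX, 13), (LAX, 22), (LHR, 26), (LHR, 38), (ORD, 11), (ORD, 13), (ORD, 22), (ORD, 4)}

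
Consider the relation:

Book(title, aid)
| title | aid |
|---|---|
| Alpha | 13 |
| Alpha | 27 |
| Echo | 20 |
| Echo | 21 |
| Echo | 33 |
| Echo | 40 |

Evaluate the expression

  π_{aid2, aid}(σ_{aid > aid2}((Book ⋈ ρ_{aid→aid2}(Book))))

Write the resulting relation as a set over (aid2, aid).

{(13, 27), (20, 21), (20, 33), (20, 40), (21, 33), (21, 40), (33, 40)}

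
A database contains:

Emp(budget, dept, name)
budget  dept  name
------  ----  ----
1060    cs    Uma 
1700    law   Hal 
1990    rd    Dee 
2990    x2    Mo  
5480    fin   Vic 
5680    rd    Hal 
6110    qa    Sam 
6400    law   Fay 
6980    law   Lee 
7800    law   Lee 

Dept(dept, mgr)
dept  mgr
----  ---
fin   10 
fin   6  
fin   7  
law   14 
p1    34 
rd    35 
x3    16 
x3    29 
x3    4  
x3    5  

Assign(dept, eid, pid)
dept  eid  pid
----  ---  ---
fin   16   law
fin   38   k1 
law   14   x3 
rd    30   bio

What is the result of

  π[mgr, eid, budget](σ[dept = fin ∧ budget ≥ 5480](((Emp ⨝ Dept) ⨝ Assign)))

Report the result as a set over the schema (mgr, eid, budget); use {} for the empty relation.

Joining Emp and Dept on dept yields {(1700, law, Hal, 14), (1990, rd, Dee, 35), (5480, fin, Vic, 10), (5480, fin, Vic, 6), (5480, fin, Vic, 7), (5680, rd, Hal, 35), (6400, law, Fay, 14), (6980, law, Lee, 14), (7800, law, Lee, 14)}.
Joining (Emp ⨝ Dept) and Assign on dept yields {(1700, law, Hal, 14, 14, x3), (1990, rd, Dee, 35, 30, bio), (5480, fin, Vic, 10, 16, law), (5480, fin, Vic, 10, 38, k1), (5480, fin, Vic, 6, 16, law), (5480, fin, Vic, 6, 38, k1), (5480, fin, Vic, 7, 16, law), (5480, fin, Vic, 7, 38, k1), (5680, rd, Hal, 35, 30, bio), (6400, law, Fay, 14, 14, x3), (6980, law, Lee, 14, 14, x3), (7800, law, Lee, 14, 14, x3)}.
Filtering on dept = fin ∧ budget ≥ 5480 leaves {(5480, fin, Vic, 10, 16, law), (5480, fin, Vic, 10, 38, k1), (5480, fin, Vic, 6, 16, law), (5480, fin, Vic, 6, 38, k1), (5480, fin, Vic, 7, 16, law), (5480, fin, Vic, 7, 38, k1)}.
π[mgr, eid, budget]: project onto (mgr, eid, budget) → {(10, 16, 5480), (10, 38, 5480), (6, 16, 5480), (6, 38, 5480), (7, 16, 5480), (7, 38, 5480)}

{(10, 16, 5480), (10, 38, 5480), (6, 16, 5480), (6, 38, 5480), (7, 16, 5480), (7, 38, 5480)}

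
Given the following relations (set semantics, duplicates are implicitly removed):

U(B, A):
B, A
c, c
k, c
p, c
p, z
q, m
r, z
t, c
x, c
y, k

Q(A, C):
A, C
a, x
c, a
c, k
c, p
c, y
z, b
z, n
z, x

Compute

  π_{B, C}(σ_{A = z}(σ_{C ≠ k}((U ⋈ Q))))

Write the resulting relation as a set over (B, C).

{(p, b), (p, n), (p, x), (r, b), (r, n), (r, x)}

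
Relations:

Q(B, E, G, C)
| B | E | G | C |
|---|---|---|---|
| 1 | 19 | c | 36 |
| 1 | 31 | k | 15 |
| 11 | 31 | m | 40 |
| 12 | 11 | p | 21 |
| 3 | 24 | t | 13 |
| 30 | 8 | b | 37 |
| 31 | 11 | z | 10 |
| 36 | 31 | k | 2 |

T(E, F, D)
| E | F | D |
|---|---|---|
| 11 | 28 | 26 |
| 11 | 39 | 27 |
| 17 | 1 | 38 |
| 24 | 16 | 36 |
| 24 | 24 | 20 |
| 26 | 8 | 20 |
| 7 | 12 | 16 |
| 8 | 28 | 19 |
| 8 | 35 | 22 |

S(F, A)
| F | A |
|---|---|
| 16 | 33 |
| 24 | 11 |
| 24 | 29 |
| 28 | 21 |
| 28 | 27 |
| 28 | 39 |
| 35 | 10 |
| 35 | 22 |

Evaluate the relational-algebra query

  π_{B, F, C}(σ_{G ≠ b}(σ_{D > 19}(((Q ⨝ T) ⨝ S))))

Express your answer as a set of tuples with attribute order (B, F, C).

{(12, 28, 21), (3, 16, 13), (3, 24, 13), (31, 28, 10)}

Q ⋈ T (natural join on E): {(12, 11, p, 21, 28, 26), (12, 11, p, 21, 39, 27), (3, 24, t, 13, 16, 36), (3, 24, t, 13, 24, 20), (30, 8, b, 37, 28, 19), (30, 8, b, 37, 35, 22), (31, 11, z, 10, 28, 26), (31, 11, z, 10, 39, 27)}
(Q ⨝ T) ⋈ S (natural join on F): {(12, 11, p, 21, 28, 26, 21), (12, 11, p, 21, 28, 26, 27), (12, 11, p, 21, 28, 26, 39), (3, 24, t, 13, 16, 36, 33), (3, 24, t, 13, 24, 20, 11), (3, 24, t, 13, 24, 20, 29), (30, 8, b, 37, 28, 19, 21), (30, 8, b, 37, 28, 19, 27), (30, 8, b, 37, 28, 19, 39), (30, 8, b, 37, 35, 22, 10), (30, 8, b, 37, 35, 22, 22), (31, 11, z, 10, 28, 26, 21), (31, 11, z, 10, 28, 26, 27), (31, 11, z, 10, 28, 26, 39)}
σ[D > 19]: keep tuples satisfying D > 19 → {(12, 11, p, 21, 28, 26, 21), (12, 11, p, 21, 28, 26, 27), (12, 11, p, 21, 28, 26, 39), (3, 24, t, 13, 16, 36, 33), (3, 24, t, 13, 24, 20, 11), (3, 24, t, 13, 24, 20, 29), (30, 8, b, 37, 35, 22, 10), (30, 8, b, 37, 35, 22, 22), (31, 11, z, 10, 28, 26, 21), (31, 11, z, 10, 28, 26, 27), (31, 11, z, 10, 28, 26, 39)}
σ[G ≠ b]: keep tuples satisfying G ≠ b → {(12, 11, p, 21, 28, 26, 21), (12, 11, p, 21, 28, 26, 27), (12, 11, p, 21, 28, 26, 39), (3, 24, t, 13, 16, 36, 33), (3, 24, t, 13, 24, 20, 11), (3, 24, t, 13, 24, 20, 29), (31, 11, z, 10, 28, 26, 21), (31, 11, z, 10, 28, 26, 27), (31, 11, z, 10, 28, 26, 39)}
π[B, F, C]: project onto (B, F, C) (5 duplicate(s) eliminated) → {(12, 28, 21), (3, 16, 13), (3, 24, 13), (31, 28, 10)}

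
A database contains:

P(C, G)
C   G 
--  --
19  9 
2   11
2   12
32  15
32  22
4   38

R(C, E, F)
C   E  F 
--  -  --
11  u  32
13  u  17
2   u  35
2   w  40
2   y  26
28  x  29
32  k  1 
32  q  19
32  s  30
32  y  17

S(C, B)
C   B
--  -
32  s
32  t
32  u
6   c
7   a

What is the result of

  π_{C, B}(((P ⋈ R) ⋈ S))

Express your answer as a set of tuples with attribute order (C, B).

Natural join on C: {(2, 11, u, 35), (2, 11, w, 40), (2, 11, y, 26), (2, 12, u, 35), (2, 12, w, 40), (2, 12, y, 26), (32, 15, k, 1), (32, 15, q, 19), (32, 15, s, 30), (32, 15, y, 17), (32, 22, k, 1), (32, 22, q, 19), (32, 22, s, 30), (32, 22, y, 17)}
Natural join on C: {(32, 15, k, 1, s), (32, 15, k, 1, t), (32, 15, k, 1, u), (32, 15, q, 19, s), (32, 15, q, 19, t), (32, 15, q, 19, u), (32, 15, s, 30, s), (32, 15, s, 30, t), (32, 15, s, 30, u), (32, 15, y, 17, s), (32, 15, y, 17, t), (32, 15, y, 17, u), (32, 22, k, 1, s), (32, 22, k, 1, t), (32, 22, k, 1, u), (32, 22, q, 19, s), (32, 22, q, 19, t), (32, 22, q, 19, u), (32, 22, s, 30, s), (32, 22, s, 30, t), (32, 22, s, 30, u), (32, 22, y, 17, s), (32, 22, y, 17, t), (32, 22, y, 17, u)}
Keep only column(s) C, B (21 duplicate(s) eliminated): {(32, s), (32, t), (32, u)}

{(32, s), (32, t), (32, u)}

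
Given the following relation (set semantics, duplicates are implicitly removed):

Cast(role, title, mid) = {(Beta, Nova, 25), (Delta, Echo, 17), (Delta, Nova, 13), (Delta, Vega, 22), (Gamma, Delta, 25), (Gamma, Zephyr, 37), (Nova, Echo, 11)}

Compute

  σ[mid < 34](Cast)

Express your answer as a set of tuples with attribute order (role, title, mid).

{(Beta, Nova, 25), (Delta, Echo, 17), (Delta, Nova, 13), (Delta, Vega, 22), (Gamma, Delta, 25), (Nova, Echo, 11)}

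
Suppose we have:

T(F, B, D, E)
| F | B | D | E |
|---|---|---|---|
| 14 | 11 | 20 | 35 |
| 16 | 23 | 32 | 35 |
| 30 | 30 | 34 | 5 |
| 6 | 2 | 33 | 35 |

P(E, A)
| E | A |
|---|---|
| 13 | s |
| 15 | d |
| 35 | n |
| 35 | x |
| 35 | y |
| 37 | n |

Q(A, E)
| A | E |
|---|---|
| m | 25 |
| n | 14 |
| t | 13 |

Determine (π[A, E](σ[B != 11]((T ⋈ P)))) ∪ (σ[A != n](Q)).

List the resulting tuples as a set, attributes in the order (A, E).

T ⋈ P (natural join on E): {(14, 11, 20, 35, n), (14, 11, 20, 35, x), (14, 11, 20, 35, y), (16, 23, 32, 35, n), (16, 23, 32, 35, x), (16, 23, 32, 35, y), (6, 2, 33, 35, n), (6, 2, 33, 35, x), (6, 2, 33, 35, y)}
Filtering on B != 11 leaves {(16, 23, 32, 35, n), (16, 23, 32, 35, x), (16, 23, 32, 35, y), (6, 2, 33, 35, n), (6, 2, 33, 35, x), (6, 2, 33, 35, y)}.
π[A, E]: project onto (A, E) (3 duplicate(s) eliminated) → {(n, 35), (x, 35), (y, 35)}
Filtering on A != n leaves {(m, 25), (t, 13)}.
Set union of the two operands is {(m, 25), (n, 35), (t, 13), (x, 35), (y, 35)}.

{(m, 25), (n, 35), (t, 13), (x, 35), (y, 35)}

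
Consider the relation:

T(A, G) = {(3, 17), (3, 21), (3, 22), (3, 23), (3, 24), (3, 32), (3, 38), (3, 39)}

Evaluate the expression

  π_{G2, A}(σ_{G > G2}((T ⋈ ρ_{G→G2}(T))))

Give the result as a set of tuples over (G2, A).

{(17, 3), (21, 3), (22, 3), (23, 3), (24, 3), (32, 3), (38, 3)}

ρ[G→G2]: schema becomes (A, G2); tuples unchanged.
Joining T and ρ_{G→G2}(T) on A yields {(3, 17, 17), (3, 17, 21), (3, 17, 22), (3, 17, 23), (3, 17, 24), (3, 17, 32), (3, 17, 38), (3, 17, 39), (3, 21, 17), (3, 21, 21), (3, 21, 22), (3, 21, 23), (3, 21, 24), (3, 21, 32), (3, 21, 38), (3, 21, 39), (3, 22, 17), (3, 22, 21), (3, 22, 22), (3, 22, 23), (3, 22, 24), (3, 22, 32), (3, 22, 38), (3, 22, 39), (3, 23, 17), (3, 23, 21), (3, 23, 22), (3, 23, 23), (3, 23, 24), (3, 23, 32), (3, 23, 38), (3, 23, 39), (3, 24, 17), (3, 24, 21), (3, 24, 22), (3, 24, 23), (3, 24, 24), (3, 24, 32), (3, 24, 38), (3, 24, 39), (3, 32, 17), (3, 32, 21), (3, 32, 22), (3, 32, 23), (3, 32, 24), (3, 32, 32), (3, 32, 38), (3, 32, 39), (3, 38, 17), (3, 38, 21), (3, 38, 22), (3, 38, 23), (3, 38, 24), (3, 38, 32), (3, 38, 38), (3, 38, 39), (3, 39, 17), (3, 39, 21), (3, 39, 22), (3, 39, 23), (3, 39, 24), (3, 39, 32), (3, 39, 38), (3, 39, 39)}.
Selection G > G2: {(3, 21, 17), (3, 22, 17), (3, 22, 21), (3, 23, 17), (3, 23, 21), (3, 23, 22), (3, 24, 17), (3, 24, 21), (3, 24, 22), (3, 24, 23), (3, 32, 17), (3, 32, 21), (3, 32, 22), (3, 32, 23), (3, 32, 24), (3, 38, 17), (3, 38, 21), (3, 38, 22), (3, 38, 23), (3, 38, 24), (3, 38, 32), (3, 39, 17), (3, 39, 21), (3, 39, 22), (3, 39, 23), (3, 39, 24), (3, 39, 32), (3, 39, 38)}
π_{G2, A} gives {(17, 3), (21, 3), (22, 3), (23, 3), (24, 3), (32, 3), (38, 3)} (21 duplicate(s) eliminated).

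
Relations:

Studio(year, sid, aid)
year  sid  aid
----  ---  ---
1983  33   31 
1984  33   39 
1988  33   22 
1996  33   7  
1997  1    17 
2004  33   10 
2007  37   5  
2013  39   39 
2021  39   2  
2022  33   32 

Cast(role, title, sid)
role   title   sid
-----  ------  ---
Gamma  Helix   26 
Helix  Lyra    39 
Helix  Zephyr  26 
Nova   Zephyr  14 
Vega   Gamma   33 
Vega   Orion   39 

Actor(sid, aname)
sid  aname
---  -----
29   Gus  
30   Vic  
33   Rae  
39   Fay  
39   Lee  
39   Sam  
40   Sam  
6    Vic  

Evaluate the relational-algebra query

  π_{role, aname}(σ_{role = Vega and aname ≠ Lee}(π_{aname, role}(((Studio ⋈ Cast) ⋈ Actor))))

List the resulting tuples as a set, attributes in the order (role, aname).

{(Vega, Fay), (Vega, Rae), (Vega, Sam)}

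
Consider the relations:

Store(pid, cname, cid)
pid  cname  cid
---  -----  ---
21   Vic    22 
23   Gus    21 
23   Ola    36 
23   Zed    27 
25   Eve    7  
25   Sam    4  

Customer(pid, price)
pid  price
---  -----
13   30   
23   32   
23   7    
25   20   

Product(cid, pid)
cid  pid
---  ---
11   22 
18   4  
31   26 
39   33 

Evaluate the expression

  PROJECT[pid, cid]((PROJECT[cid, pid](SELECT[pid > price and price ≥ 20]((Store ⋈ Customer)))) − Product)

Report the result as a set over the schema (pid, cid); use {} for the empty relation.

Store ⋈ Customer (natural join on pid): {(23, Gus, 21, 32), (23, Gus, 21, 7), (23, Ola, 36, 32), (23, Ola, 36, 7), (23, Zed, 27, 32), (23, Zed, 27, 7), (25, Eve, 7, 20), (25, Sam, 4, 20)}
Apply σ_{pid > price and price ≥ 20}; surviving tuples: {(25, Eve, 7, 20), (25, Sam, 4, 20)}
π_{cid, pid} gives {(4, 25), (7, 25)}.
Set difference of the two operands is {(4, 25), (7, 25)}.
π_{pid, cid} gives {(25, 4), (25, 7)}.

{(25, 4), (25, 7)}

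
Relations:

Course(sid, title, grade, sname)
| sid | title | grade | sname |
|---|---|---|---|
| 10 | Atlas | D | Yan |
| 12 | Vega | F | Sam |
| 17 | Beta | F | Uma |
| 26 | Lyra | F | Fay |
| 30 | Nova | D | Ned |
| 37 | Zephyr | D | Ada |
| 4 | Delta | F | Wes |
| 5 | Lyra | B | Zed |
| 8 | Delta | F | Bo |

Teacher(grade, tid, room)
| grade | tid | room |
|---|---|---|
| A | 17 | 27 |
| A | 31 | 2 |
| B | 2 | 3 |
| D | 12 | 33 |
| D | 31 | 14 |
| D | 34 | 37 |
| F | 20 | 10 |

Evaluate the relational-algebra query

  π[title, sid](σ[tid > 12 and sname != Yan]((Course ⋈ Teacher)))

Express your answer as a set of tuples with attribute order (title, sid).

{(Beta, 17), (Delta, 4), (Delta, 8), (Lyra, 26), (Nova, 30), (Vega, 12), (Zephyr, 37)}

Natural join on grade: {(10, Atlas, D, Yan, 12, 33), (10, Atlas, D, Yan, 31, 14), (10, Atlas, D, Yan, 34, 37), (12, Vega, F, Sam, 20, 10), (17, Beta, F, Uma, 20, 10), (26, Lyra, F, Fay, 20, 10), (30, Nova, D, Ned, 12, 33), (30, Nova, D, Ned, 31, 14), (30, Nova, D, Ned, 34, 37), (37, Zephyr, D, Ada, 12, 33), (37, Zephyr, D, Ada, 31, 14), (37, Zephyr, D, Ada, 34, 37), (4, Delta, F, Wes, 20, 10), (5, Lyra, B, Zed, 2, 3), (8, Delta, F, Bo, 20, 10)}
Apply σ_{tid > 12 and sname != Yan}; surviving tuples: {(12, Vega, F, Sam, 20, 10), (17, Beta, F, Uma, 20, 10), (26, Lyra, F, Fay, 20, 10), (30, Nova, D, Ned, 31, 14), (30, Nova, D, Ned, 34, 37), (37, Zephyr, D, Ada, 31, 14), (37, Zephyr, D, Ada, 34, 37), (4, Delta, F, Wes, 20, 10), (8, Delta, F, Bo, 20, 10)}
Projecting to title, sid (2 duplicate(s) eliminated): {(Beta, 17), (Delta, 4), (Delta, 8), (Lyra, 26), (Nova, 30), (Vega, 12), (Zephyr, 37)}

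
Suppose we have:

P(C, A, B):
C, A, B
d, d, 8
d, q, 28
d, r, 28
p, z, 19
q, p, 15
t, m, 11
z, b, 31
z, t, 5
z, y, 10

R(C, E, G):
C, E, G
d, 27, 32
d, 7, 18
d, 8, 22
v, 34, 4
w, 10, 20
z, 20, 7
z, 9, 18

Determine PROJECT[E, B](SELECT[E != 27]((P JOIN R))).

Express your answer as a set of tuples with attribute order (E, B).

{(20, 10), (20, 31), (20, 5), (7, 28), (7, 8), (8, 28), (8, 8), (9, 10), (9, 31), (9, 5)}

P ⋈ R (natural join on C): {(d, d, 8, 27, 32), (d, d, 8, 7, 18), (d, d, 8, 8, 22), (d, q, 28, 27, 32), (d, q, 28, 7, 18), (d, q, 28, 8, 22), (d, r, 28, 27, 32), (d, r, 28, 7, 18), (d, r, 28, 8, 22), (z, b, 31, 20, 7), (z, b, 31, 9, 18), (z, t, 5, 20, 7), (z, t, 5, 9, 18), (z, y, 10, 20, 7), (z, y, 10, 9, 18)}
Filtering on E != 27 leaves {(d, d, 8, 7, 18), (d, d, 8, 8, 22), (d, q, 28, 7, 18), (d, q, 28, 8, 22), (d, r, 28, 7, 18), (d, r, 28, 8, 22), (z, b, 31, 20, 7), (z, b, 31, 9, 18), (z, t, 5, 20, 7), (z, t, 5, 9, 18), (z, y, 10, 20, 7), (z, y, 10, 9, 18)}.
π_{E, B} gives {(20, 10), (20, 31), (20, 5), (7, 28), (7, 8), (8, 28), (8, 8), (9, 10), (9, 31), (9, 5)} (2 duplicate(s) eliminated).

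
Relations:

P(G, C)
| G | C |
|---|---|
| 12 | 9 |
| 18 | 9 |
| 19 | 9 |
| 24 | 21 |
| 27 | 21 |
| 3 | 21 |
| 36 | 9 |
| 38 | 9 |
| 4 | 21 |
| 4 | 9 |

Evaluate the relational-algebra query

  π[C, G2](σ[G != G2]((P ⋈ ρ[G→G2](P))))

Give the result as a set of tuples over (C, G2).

{(21, 24), (21, 27), (21, 3), (21, 4), (9, 12), (9, 18), (9, 19), (9, 36), (9, 38), (9, 4)}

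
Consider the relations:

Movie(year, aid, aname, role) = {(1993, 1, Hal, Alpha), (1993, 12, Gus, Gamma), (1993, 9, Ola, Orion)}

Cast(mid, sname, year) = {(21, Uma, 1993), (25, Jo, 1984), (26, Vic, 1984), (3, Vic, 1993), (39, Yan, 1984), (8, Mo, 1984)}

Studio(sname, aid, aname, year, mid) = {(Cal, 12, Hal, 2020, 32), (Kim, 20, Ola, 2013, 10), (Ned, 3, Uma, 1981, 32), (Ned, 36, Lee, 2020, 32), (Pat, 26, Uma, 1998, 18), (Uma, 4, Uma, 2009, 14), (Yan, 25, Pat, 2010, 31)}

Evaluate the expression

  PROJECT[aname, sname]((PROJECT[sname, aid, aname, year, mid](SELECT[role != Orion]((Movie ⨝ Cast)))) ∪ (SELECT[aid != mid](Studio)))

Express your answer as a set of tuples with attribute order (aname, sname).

Movie ⋈ Cast (natural join on year): {(1993, 1, Hal, Alpha, 21, Uma), (1993, 1, Hal, Alpha, 3, Vic), (1993, 12, Gus, Gamma, 21, Uma), (1993, 12, Gus, Gamma, 3, Vic), (1993, 9, Ola, Orion, 21, Uma), (1993, 9, Ola, Orion, 3, Vic)}
Selection role != Orion: {(1993, 1, Hal, Alpha, 21, Uma), (1993, 1, Hal, Alpha, 3, Vic), (1993, 12, Gus, Gamma, 21, Uma), (1993, 12, Gus, Gamma, 3, Vic)}
Keep only column(s) sname, aid, aname, year, mid: {(Uma, 1, Hal, 1993, 21), (Uma, 12, Gus, 1993, 21), (Vic, 1, Hal, 1993, 3), (Vic, 12, Gus, 1993, 3)}
Selection aid != mid: {(Cal, 12, Hal, 2020, 32), (Kim, 20, Ola, 2013, 10), (Ned, 3, Uma, 1981, 32), (Ned, 36, Lee, 2020, 32), (Pat, 26, Uma, 1998, 18), (Uma, 4, Uma, 2009, 14), (Yan, 25, Pat, 2010, 31)}
Union: {(Uma, 1, Hal, 1993, 21), (Uma, 12, Gus, 1993, 21), (Vic, 1, Hal, 1993, 3), (Vic, 12, Gus, 1993, 3)} with {(Cal, 12, Hal, 2020, 32), (Kim, 20, Ola, 2013, 10), (Ned, 3, Uma, 1981, 32), (Ned, 36, Lee, 2020, 32), (Pat, 26, Uma, 1998, 18), (Uma, 4, Uma, 2009, 14), (Yan, 25, Pat, 2010, 31)} → {(Cal, 12, Hal, 2020, 32), (Kim, 20, Ola, 2013, 10), (Ned, 3, Uma, 1981, 32), (Ned, 36, Lee, 2020, 32), (Pat, 26, Uma, 1998, 18), (Uma, 1, Hal, 1993, 21), (Uma, 12, Gus, 1993, 21), (Uma, 4, Uma, 2009, 14), (Vic, 1, Hal, 1993, 3), (Vic, 12, Gus, 1993, 3), (Yan, 25, Pat, 2010, 31)}
Keep only column(s) aname, sname: {(Gus, Uma), (Gus, Vic), (Hal, Cal), (Hal, Uma), (Hal, Vic), (Lee, Ned), (Ola, Kim), (Pat, Yan), (Uma, Ned), (Uma, Pat), (Uma, Uma)}

{(Gus, Uma), (Gus, Vic), (Hal, Cal), (Hal, Uma), (Hal, Vic), (Lee, Ned), (Ola, Kim), (Pat, Yan), (Uma, Ned), (Uma, Pat), (Uma, Uma)}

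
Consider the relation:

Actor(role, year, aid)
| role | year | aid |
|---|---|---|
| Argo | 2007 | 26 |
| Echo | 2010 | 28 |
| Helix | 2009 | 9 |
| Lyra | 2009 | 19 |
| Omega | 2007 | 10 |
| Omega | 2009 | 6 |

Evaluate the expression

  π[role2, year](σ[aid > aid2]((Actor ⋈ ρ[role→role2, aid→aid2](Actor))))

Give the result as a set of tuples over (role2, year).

ρ[role→role2, aid→aid2]: schema becomes (role2, year, aid2); tuples unchanged.
Natural join on year: {(Argo, 2007, 26, Argo, 26), (Argo, 2007, 26, Omega, 10), (Echo, 2010, 28, Echo, 28), (Helix, 2009, 9, Helix, 9), (Helix, 2009, 9, Lyra, 19), (Helix, 2009, 9, Omega, 6), (Lyra, 2009, 19, Helix, 9), (Lyra, 2009, 19, Lyra, 19), (Lyra, 2009, 19, Omega, 6), (Omega, 2007, 10, Argo, 26), (Omega, 2007, 10, Omega, 10), (Omega, 2009, 6, Helix, 9), (Omega, 2009, 6, Lyra, 19), (Omega, 2009, 6, Omega, 6)}
σ[aid > aid2]: keep tuples satisfying aid > aid2 → {(Argo, 2007, 26, Omega, 10), (Helix, 2009, 9, Omega, 6), (Lyra, 2009, 19, Helix, 9), (Lyra, 2009, 19, Omega, 6)}
Keep only column(s) role2, year (1 duplicate(s) eliminated): {(Helix, 2009), (Omega, 2007), (Omega, 2009)}

{(Helix, 2009), (Omega, 2007), (Omega, 2009)}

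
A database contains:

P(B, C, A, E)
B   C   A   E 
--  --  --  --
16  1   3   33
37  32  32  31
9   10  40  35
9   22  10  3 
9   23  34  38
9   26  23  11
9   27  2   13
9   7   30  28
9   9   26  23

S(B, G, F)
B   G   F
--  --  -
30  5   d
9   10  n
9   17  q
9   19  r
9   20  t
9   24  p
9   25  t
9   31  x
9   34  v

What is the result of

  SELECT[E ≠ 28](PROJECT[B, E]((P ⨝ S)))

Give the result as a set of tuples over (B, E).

{(9, 11), (9, 13), (9, 23), (9, 3), (9, 35), (9, 38)}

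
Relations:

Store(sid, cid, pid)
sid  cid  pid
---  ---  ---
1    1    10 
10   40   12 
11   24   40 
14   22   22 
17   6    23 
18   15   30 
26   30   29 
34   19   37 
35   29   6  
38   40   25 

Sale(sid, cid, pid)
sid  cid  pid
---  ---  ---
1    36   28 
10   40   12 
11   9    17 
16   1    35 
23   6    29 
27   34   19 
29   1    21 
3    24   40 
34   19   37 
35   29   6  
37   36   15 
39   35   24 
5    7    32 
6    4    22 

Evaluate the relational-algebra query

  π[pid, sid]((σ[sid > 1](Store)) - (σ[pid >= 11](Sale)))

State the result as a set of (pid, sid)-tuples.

σ[sid > 1]: keep tuples satisfying sid > 1 → {(10, 40, 12), (11, 24, 40), (14, 22, 22), (17, 6, 23), (18, 15, 30), (26, 30, 29), (34, 19, 37), (35, 29, 6), (38, 40, 25)}
σ[pid >= 11]: keep tuples satisfying pid >= 11 → {(1, 36, 28), (10, 40, 12), (11, 9, 17), (16, 1, 35), (23, 6, 29), (27, 34, 19), (29, 1, 21), (3, 24, 40), (34, 19, 37), (37, 36, 15), (39, 35, 24), (5, 7, 32), (6, 4, 22)}
Difference: {(10, 40, 12), (11, 24, 40), (14, 22, 22), (17, 6, 23), (18, 15, 30), (26, 30, 29), (34, 19, 37), (35, 29, 6), (38, 40, 25)} with {(1, 36, 28), (10, 40, 12), (11, 9, 17), (16, 1, 35), (23, 6, 29), (27, 34, 19), (29, 1, 21), (3, 24, 40), (34, 19, 37), (37, 36, 15), (39, 35, 24), (5, 7, 32), (6, 4, 22)} → {(11, 24, 40), (14, 22, 22), (17, 6, 23), (18, 15, 30), (26, 30, 29), (35, 29, 6), (38, 40, 25)}
π_{pid, sid} gives {(22, 14), (23, 17), (25, 38), (29, 26), (30, 18), (40, 11), (6, 35)}.

{(22, 14), (23, 17), (25, 38), (29, 26), (30, 18), (40, 11), (6, 35)}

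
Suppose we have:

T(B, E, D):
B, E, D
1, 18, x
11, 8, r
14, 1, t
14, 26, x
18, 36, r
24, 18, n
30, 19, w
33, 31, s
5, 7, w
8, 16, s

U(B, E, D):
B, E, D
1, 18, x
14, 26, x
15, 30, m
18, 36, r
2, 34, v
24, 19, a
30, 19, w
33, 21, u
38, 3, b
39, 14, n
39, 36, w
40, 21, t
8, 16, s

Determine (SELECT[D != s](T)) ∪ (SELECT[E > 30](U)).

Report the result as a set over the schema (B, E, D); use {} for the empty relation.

{(1, 18, x), (11, 8, r), (14, 1, t), (14, 26, x), (18, 36, r), (2, 34, v), (24, 18, n), (30, 19, w), (39, 36, w), (5, 7, w)}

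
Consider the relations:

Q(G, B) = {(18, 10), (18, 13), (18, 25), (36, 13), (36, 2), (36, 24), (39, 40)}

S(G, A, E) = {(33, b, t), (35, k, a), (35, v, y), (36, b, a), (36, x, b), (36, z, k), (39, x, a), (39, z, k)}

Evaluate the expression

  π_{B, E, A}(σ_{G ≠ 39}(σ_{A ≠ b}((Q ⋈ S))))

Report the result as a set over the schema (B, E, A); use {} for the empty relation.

{(13, b, x), (13, k, z), (2, b, x), (2, k, z), (24, b, x), (24, k, z)}

Q ⋈ S (natural join on G): {(36, 13, b, a), (36, 13, x, b), (36, 13, z, k), (36, 2, b, a), (36, 2, x, b), (36, 2, z, k), (36, 24, b, a), (36, 24, x, b), (36, 24, z, k), (39, 40, x, a), (39, 40, z, k)}
Apply σ_{A ≠ b}; surviving tuples: {(36, 13, x, b), (36, 13, z, k), (36, 2, x, b), (36, 2, z, k), (36, 24, x, b), (36, 24, z, k), (39, 40, x, a), (39, 40, z, k)}
Apply σ_{G ≠ 39}; surviving tuples: {(36, 13, x, b), (36, 13, z, k), (36, 2, x, b), (36, 2, z, k), (36, 24, x, b), (36, 24, z, k)}
π_{B, E, A} gives {(13, b, x), (13, k, z), (2, b, x), (2, k, z), (24, b, x), (24, k, z)}.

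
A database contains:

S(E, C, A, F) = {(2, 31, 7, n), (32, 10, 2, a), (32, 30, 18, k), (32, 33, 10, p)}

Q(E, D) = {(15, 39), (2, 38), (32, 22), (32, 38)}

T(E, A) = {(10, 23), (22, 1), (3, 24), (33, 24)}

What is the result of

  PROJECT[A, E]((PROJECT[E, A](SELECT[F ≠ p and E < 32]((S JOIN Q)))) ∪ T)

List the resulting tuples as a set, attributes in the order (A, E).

{(1, 22), (23, 10), (24, 3), (24, 33), (7, 2)}

S ⋈ Q (natural join on E): {(2, 31, 7, n, 38), (32, 10, 2, a, 22), (32, 10, 2, a, 38), (32, 30, 18, k, 22), (32, 30, 18, k, 38), (32, 33, 10, p, 22), (32, 33, 10, p, 38)}
Selection F ≠ p and E < 32: {(2, 31, 7, n, 38)}
π_{E, A} gives {(2, 7)}.
Union: {(2, 7)} with {(10, 23), (22, 1), (3, 24), (33, 24)} → {(10, 23), (2, 7), (22, 1), (3, 24), (33, 24)}
π_{A, E} gives {(1, 22), (23, 10), (24, 3), (24, 33), (7, 2)}.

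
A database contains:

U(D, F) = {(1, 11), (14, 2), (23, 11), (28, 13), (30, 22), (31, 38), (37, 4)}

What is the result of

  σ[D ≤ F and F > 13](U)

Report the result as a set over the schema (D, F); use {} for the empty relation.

{(31, 38)}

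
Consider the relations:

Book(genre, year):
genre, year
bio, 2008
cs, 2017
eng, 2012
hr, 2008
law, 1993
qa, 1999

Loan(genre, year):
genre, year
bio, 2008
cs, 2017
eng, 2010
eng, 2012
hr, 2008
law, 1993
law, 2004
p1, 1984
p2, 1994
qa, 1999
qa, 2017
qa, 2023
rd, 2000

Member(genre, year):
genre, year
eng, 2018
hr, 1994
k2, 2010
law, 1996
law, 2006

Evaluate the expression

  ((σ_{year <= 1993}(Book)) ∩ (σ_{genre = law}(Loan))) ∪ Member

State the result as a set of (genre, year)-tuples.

{(eng, 2018), (hr, 1994), (k2, 2010), (law, 1993), (law, 1996), (law, 2006)}

σ[year <= 1993]: keep tuples satisfying year <= 1993 → {(law, 1993)}
σ[genre = law]: keep tuples satisfying genre = law → {(law, 1993), (law, 2004)}
Intersection: {(law, 1993)} with {(law, 1993), (law, 2004)} → {(law, 1993)}
Union: {(law, 1993)} with {(eng, 2018), (hr, 1994), (k2, 2010), (law, 1996), (law, 2006)} → {(eng, 2018), (hr, 1994), (k2, 2010), (law, 1993), (law, 1996), (law, 2006)}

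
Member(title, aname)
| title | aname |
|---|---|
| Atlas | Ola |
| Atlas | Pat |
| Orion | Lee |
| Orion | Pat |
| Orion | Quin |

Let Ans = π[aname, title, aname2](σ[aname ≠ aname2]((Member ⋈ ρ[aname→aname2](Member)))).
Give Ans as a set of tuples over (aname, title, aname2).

{(Lee, Orion, Pat), (Lee, Orion, Quin), (Ola, Atlas, Pat), (Pat, Atlas, Ola), (Pat, Orion, Lee), (Pat, Orion, Quin), (Quin, Orion, Lee), (Quin, Orion, Pat)}

ρ[aname→aname2]: schema becomes (title, aname2); tuples unchanged.
Natural join on title: {(Atlas, Ola, Ola), (Atlas, Ola, Pat), (Atlas, Pat, Ola), (Atlas, Pat, Pat), (Orion, Lee, Lee), (Orion, Lee, Pat), (Orion, Lee, Quin), (Orion, Pat, Lee), (Orion, Pat, Pat), (Orion, Pat, Quin), (Orion, Quin, Lee), (Orion, Quin, Pat), (Orion, Quin, Quin)}
Selection aname ≠ aname2: {(Atlas, Ola, Pat), (Atlas, Pat, Ola), (Orion, Lee, Pat), (Orion, Lee, Quin), (Orion, Pat, Lee), (Orion, Pat, Quin), (Orion, Quin, Lee), (Orion, Quin, Pat)}
π[aname, title, aname2]: project onto (aname, title, aname2) → {(Lee, Orion, Pat), (Lee, Orion, Quin), (Ola, Atlas, Pat), (Pat, Atlas, Ola), (Pat, Orion, Lee), (Pat, Orion, Quin), (Quin, Orion, Lee), (Quin, Orion, Pat)}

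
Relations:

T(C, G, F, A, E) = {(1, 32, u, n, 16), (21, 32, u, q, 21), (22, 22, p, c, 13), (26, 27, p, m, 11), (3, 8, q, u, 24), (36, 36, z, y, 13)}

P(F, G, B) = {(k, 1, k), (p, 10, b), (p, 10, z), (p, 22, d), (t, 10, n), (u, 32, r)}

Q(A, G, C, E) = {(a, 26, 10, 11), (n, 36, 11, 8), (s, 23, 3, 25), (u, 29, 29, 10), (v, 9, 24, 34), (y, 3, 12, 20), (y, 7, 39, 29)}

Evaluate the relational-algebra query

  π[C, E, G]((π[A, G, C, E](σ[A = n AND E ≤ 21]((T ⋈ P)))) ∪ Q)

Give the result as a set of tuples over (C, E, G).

{(1, 16, 32), (10, 11, 26), (11, 8, 36), (12, 20, 3), (24, 34, 9), (29, 10, 29), (3, 25, 23), (39, 29, 7)}

T ⋈ P (natural join on G, F): {(1, 32, u, n, 16, r), (21, 32, u, q, 21, r), (22, 22, p, c, 13, d)}
σ[A = n AND E ≤ 21]: keep tuples satisfying A = n AND E ≤ 21 → {(1, 32, u, n, 16, r)}
π_{A, G, C, E} gives {(n, 32, 1, 16)}.
Union: {(n, 32, 1, 16)} with {(a, 26, 10, 11), (n, 36, 11, 8), (s, 23, 3, 25), (u, 29, 29, 10), (v, 9, 24, 34), (y, 3, 12, 20), (y, 7, 39, 29)} → {(a, 26, 10, 11), (n, 32, 1, 16), (n, 36, 11, 8), (s, 23, 3, 25), (u, 29, 29, 10), (v, 9, 24, 34), (y, 3, 12, 20), (y, 7, 39, 29)}
π_{C, E, G} gives {(1, 16, 32), (10, 11, 26), (11, 8, 36), (12, 20, 3), (24, 34, 9), (29, 10, 29), (3, 25, 23), (39, 29, 7)}.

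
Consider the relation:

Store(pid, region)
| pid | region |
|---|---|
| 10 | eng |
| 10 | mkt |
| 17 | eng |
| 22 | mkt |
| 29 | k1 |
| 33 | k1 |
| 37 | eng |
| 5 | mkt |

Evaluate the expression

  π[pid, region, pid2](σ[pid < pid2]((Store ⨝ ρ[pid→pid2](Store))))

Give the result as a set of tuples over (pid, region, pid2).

ρ[pid→pid2]: schema becomes (pid2, region); tuples unchanged.
Natural join on region: {(10, eng, 10), (10, eng, 17), (10, eng, 37), (10, mkt, 10), (10, mkt, 22), (10, mkt, 5), (17, eng, 10), (17, eng, 17), (17, eng, 37), (22, mkt, 10), (22, mkt, 22), (22, mkt, 5), (29, k1, 29), (29, k1, 33), (33, k1, 29), (33, k1, 33), (37, eng, 10), (37, eng, 17), (37, eng, 37), (5, mkt, 10), (5, mkt, 22), (5, mkt, 5)}
σ[pid < pid2]: keep tuples satisfying pid < pid2 → {(10, eng, 17), (10, eng, 37), (10, mkt, 22), (17, eng, 37), (29, k1, 33), (5, mkt, 10), (5, mkt, 22)}
π[pid, region, pid2]: project onto (pid, region, pid2) → {(10, eng, 17), (10, eng, 37), (10, mkt, 22), (17, eng, 37), (29, k1, 33), (5, mkt, 10), (5, mkt, 22)}

{(10, eng, 17), (10, eng, 37), (10, mkt, 22), (17, eng, 37), (29, k1, 33), (5, mkt, 10), (5, mkt, 22)}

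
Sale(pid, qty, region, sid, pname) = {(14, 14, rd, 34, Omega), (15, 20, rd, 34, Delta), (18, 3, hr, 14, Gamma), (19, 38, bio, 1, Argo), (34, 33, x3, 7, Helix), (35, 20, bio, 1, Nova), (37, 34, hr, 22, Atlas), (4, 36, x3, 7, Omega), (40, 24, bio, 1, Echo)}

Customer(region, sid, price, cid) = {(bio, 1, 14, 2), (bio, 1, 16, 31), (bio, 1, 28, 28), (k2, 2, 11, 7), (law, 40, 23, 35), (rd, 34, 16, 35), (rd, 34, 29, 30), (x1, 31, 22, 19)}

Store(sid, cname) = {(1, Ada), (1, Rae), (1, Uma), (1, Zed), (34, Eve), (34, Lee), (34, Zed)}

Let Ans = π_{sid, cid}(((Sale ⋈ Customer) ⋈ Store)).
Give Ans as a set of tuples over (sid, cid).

Natural join on region, sid: {(14, 14, rd, 34, Omega, 16, 35), (14, 14, rd, 34, Omega, 29, 30), (15, 20, rd, 34, Delta, 16, 35), (15, 20, rd, 34, Delta, 29, 30), (19, 38, bio, 1, Argo, 14, 2), (19, 38, bio, 1, Argo, 16, 31), (19, 38, bio, 1, Argo, 28, 28), (35, 20, bio, 1, Nova, 14, 2), (35, 20, bio, 1, Nova, 16, 31), (35, 20, bio, 1, Nova, 28, 28), (40, 24, bio, 1, Echo, 14, 2), (40, 24, bio, 1, Echo, 16, 31), (40, 24, bio, 1, Echo, 28, 28)}
Natural join on sid: {(14, 14, rd, 34, Omega, 16, 35, Eve), (14, 14, rd, 34, Omega, 16, 35, Lee), (14, 14, rd, 34, Omega, 16, 35, Zed), (14, 14, rd, 34, Omega, 29, 30, Eve), (14, 14, rd, 34, Omega, 29, 30, Lee), (14, 14, rd, 34, Omega, 29, 30, Zed), (15, 20, rd, 34, Delta, 16, 35, Eve), (15, 20, rd, 34, Delta, 16, 35, Lee), (15, 20, rd, 34, Delta, 16, 35, Zed), (15, 20, rd, 34, Delta, 29, 30, Eve), (15, 20, rd, 34, Delta, 29, 30, Lee), (15, 20, rd, 34, Delta, 29, 30, Zed), (19, 38, bio, 1, Argo, 14, 2, Ada), (19, 38, bio, 1, Argo, 14, 2, Rae), (19, 38, bio, 1, Argo, 14, 2, Uma), (19, 38, bio, 1, Argo, 14, 2, Zed), (19, 38, bio, 1, Argo, 16, 31, Ada), (19, 38, bio, 1, Argo, 16, 31, Rae), (19, 38, bio, 1, Argo, 16, 31, Uma), (19, 38, bio, 1, Argo, 16, 31, Zed), (19, 38, bio, 1, Argo, 28, 28, Ada), (19, 38, bio, 1, Argo, 28, 28, Rae), (19, 38, bio, 1, Argo, 28, 28, Uma), (19, 38, bio, 1, Argo, 28, 28, Zed), (35, 20, bio, 1, Nova, 14, 2, Ada), (35, 20, bio, 1, Nova, 14, 2, Rae), (35, 20, bio, 1, Nova, 14, 2, Uma), (35, 20, bio, 1, Nova, 14, 2, Zed), (35, 20, bio, 1, Nova, 16, 31, Ada), (35, 20, bio, 1, Nova, 16, 31, Rae), (35, 20, bio, 1, Nova, 16, 31, Uma), (35, 20, bio, 1, Nova, 16, 31, Zed), (35, 20, bio, 1, Nova, 28, 28, Ada), (35, 20, bio, 1, Nova, 28, 28, Rae), (35, 20, bio, 1, Nova, 28, 28, Uma), (35, 20, bio, 1, Nova, 28, 28, Zed), (40, 24, bio, 1, Echo, 14, 2, Ada), (40, 24, bio, 1, Echo, 14, 2, Rae), (40, 24, bio, 1, Echo, 14, 2, Uma), (40, 24, bio, 1, Echo, 14, 2, Zed), (40, 24, bio, 1, Echo, 16, 31, Ada), (40, 24, bio, 1, Echo, 16, 31, Rae), (40, 24, bio, 1, Echo, 16, 31, Uma), (40, 24, bio, 1, Echo, 16, 31, Zed), (40, 24, bio, 1, Echo, 28, 28, Ada), (40, 24, bio, 1, Echo, 28, 28, Rae), (40, 24, bio, 1, Echo, 28, 28, Uma), (40, 24, bio, 1, Echo, 28, 28, Zed)}
Keep only column(s) sid, cid (43 duplicate(s) eliminated): {(1, 2), (1, 28), (1, 31), (34, 30), (34, 35)}

{(1, 2), (1, 28), (1, 31), (34, 30), (34, 35)}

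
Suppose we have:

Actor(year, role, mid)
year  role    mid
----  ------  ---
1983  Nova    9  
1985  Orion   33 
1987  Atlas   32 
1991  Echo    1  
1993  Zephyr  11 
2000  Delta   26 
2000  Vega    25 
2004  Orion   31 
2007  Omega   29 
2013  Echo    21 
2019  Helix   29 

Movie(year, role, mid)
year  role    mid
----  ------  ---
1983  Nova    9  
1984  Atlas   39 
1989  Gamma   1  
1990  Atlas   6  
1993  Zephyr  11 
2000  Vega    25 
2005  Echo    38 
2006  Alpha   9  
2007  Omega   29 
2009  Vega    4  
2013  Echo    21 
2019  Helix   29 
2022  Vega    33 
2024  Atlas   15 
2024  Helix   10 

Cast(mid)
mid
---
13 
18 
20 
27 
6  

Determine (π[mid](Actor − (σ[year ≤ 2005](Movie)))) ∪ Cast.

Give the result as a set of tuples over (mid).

{1, 13, 18, 20, 21, 26, 27, 29, 31, 32, 33, 6}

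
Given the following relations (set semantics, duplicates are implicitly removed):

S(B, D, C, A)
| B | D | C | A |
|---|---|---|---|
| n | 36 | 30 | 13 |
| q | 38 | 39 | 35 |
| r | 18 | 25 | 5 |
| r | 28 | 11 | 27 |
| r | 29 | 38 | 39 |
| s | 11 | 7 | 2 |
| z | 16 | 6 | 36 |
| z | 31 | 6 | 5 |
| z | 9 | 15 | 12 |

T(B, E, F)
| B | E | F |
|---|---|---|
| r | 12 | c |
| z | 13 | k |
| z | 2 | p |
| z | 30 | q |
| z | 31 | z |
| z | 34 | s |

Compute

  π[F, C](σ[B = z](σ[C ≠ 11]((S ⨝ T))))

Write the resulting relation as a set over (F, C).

Natural join on B: {(r, 18, 25, 5, 12, c), (r, 28, 11, 27, 12, c), (r, 29, 38, 39, 12, c), (z, 16, 6, 36, 13, k), (z, 16, 6, 36, 2, p), (z, 16, 6, 36, 30, q), (z, 16, 6, 36, 31, z), (z, 16, 6, 36, 34, s), (z, 31, 6, 5, 13, k), (z, 31, 6, 5, 2, p), (z, 31, 6, 5, 30, q), (z, 31, 6, 5, 31, z), (z, 31, 6, 5, 34, s), (z, 9, 15, 12, 13, k), (z, 9, 15, 12, 2, p), (z, 9, 15, 12, 30, q), (z, 9, 15, 12, 31, z), (z, 9, 15, 12, 34, s)}
σ[C ≠ 11]: keep tuples satisfying C ≠ 11 → {(r, 18, 25, 5, 12, c), (r, 29, 38, 39, 12, c), (z, 16, 6, 36, 13, k), (z, 16, 6, 36, 2, p), (z, 16, 6, 36, 30, q), (z, 16, 6, 36, 31, z), (z, 16, 6, 36, 34, s), (z, 31, 6, 5, 13, k), (z, 31, 6, 5, 2, p), (z, 31, 6, 5, 30, q), (z, 31, 6, 5, 31, z), (z, 31, 6, 5, 34, s), (z, 9, 15, 12, 13, k), (z, 9, 15, 12, 2, p), (z, 9, 15, 12, 30, q), (z, 9, 15, 12, 31, z), (z, 9, 15, 12, 34, s)}
σ[B = z]: keep tuples satisfying B = z → {(z, 16, 6, 36, 13, k), (z, 16, 6, 36, 2, p), (z, 16, 6, 36, 30, q), (z, 16, 6, 36, 31, z), (z, 16, 6, 36, 34, s), (z, 31, 6, 5, 13, k), (z, 31, 6, 5, 2, p), (z, 31, 6, 5, 30, q), (z, 31, 6, 5, 31, z), (z, 31, 6, 5, 34, s), (z, 9, 15, 12, 13, k), (z, 9, 15, 12, 2, p), (z, 9, 15, 12, 30, q), (z, 9, 15, 12, 31, z), (z, 9, 15, 12, 34, s)}
π_{F, C} gives {(k, 15), (k, 6), (p, 15), (p, 6), (q, 15), (q, 6), (s, 15), (s, 6), (z, 15), (z, 6)} (5 duplicate(s) eliminated).

{(k, 15), (k, 6), (p, 15), (p, 6), (q, 15), (q, 6), (s, 15), (s, 6), (z, 15), (z, 6)}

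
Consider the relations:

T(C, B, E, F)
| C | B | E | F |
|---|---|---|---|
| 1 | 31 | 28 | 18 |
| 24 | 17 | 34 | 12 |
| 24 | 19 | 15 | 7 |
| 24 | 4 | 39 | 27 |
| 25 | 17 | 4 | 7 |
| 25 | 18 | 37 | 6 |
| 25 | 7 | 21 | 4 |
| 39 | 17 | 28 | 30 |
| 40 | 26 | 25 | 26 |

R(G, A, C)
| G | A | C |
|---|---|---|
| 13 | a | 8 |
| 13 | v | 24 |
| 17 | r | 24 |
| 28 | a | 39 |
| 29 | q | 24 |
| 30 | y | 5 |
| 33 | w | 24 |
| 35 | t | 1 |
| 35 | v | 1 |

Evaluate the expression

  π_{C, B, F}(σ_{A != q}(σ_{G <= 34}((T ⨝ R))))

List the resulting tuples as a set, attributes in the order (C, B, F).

Natural join on C: {(1, 31, 28, 18, 35, t), (1, 31, 28, 18, 35, v), (24, 17, 34, 12, 13, v), (24, 17, 34, 12, 17, r), (24, 17, 34, 12, 29, q), (24, 17, 34, 12, 33, w), (24, 19, 15, 7, 13, v), (24, 19, 15, 7, 17, r), (24, 19, 15, 7, 29, q), (24, 19, 15, 7, 33, w), (24, 4, 39, 27, 13, v), (24, 4, 39, 27, 17, r), (24, 4, 39, 27, 29, q), (24, 4, 39, 27, 33, w), (39, 17, 28, 30, 28, a)}
Filtering on G <= 34 leaves {(24, 17, 34, 12, 13, v), (24, 17, 34, 12, 17, r), (24, 17, 34, 12, 29, q), (24, 17, 34, 12, 33, w), (24, 19, 15, 7, 13, v), (24, 19, 15, 7, 17, r), (24, 19, 15, 7, 29, q), (24, 19, 15, 7, 33, w), (24, 4, 39, 27, 13, v), (24, 4, 39, 27, 17, r), (24, 4, 39, 27, 29, q), (24, 4, 39, 27, 33, w), (39, 17, 28, 30, 28, a)}.
Filtering on A != q leaves {(24, 17, 34, 12, 13, v), (24, 17, 34, 12, 17, r), (24, 17, 34, 12, 33, w), (24, 19, 15, 7, 13, v), (24, 19, 15, 7, 17, r), (24, 19, 15, 7, 33, w), (24, 4, 39, 27, 13, v), (24, 4, 39, 27, 17, r), (24, 4, 39, 27, 33, w), (39, 17, 28, 30, 28, a)}.
π[C, B, F]: project onto (C, B, F) (6 duplicate(s) eliminated) → {(24, 17, 12), (24, 19, 7), (24, 4, 27), (39, 17, 30)}

{(24, 17, 12), (24, 19, 7), (24, 4, 27), (39, 17, 30)}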